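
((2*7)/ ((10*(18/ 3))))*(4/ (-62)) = -7/ 465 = -0.02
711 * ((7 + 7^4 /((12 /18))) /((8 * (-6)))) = -1710429 /32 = -53450.91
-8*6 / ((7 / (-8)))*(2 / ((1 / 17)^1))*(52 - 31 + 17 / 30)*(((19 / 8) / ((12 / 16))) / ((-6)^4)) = 835924 / 8505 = 98.29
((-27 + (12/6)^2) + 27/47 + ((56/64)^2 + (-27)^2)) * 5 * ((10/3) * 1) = 53191975/4512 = 11789.00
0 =0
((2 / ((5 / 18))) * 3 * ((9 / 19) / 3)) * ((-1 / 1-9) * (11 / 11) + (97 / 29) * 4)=31752 / 2755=11.53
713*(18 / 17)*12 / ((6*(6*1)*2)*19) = 2139 / 323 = 6.62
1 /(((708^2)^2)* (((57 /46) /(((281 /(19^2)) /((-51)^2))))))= 6463 /6723965011029664896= 0.00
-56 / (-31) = 56 / 31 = 1.81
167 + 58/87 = 167.67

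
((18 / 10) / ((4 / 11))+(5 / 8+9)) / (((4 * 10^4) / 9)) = 5247 / 1600000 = 0.00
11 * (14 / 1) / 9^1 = 154 / 9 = 17.11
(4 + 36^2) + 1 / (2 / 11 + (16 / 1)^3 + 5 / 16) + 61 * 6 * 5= 3130.00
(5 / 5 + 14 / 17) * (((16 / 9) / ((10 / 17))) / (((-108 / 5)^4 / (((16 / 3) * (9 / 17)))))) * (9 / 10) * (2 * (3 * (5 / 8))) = 3875 / 16061328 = 0.00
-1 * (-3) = 3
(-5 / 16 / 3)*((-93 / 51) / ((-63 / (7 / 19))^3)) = -155 / 4080172176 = -0.00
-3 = -3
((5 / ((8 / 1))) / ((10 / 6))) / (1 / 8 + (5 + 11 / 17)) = 51 / 785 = 0.06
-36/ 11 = -3.27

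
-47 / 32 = -1.47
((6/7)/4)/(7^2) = 3/686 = 0.00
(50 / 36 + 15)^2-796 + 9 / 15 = -853423 / 1620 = -526.80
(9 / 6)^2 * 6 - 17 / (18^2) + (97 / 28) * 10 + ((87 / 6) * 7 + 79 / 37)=12732199 / 83916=151.73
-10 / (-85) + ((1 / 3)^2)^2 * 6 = 88 / 459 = 0.19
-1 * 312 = -312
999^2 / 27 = 36963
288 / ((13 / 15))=4320 / 13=332.31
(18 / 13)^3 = 5832 / 2197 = 2.65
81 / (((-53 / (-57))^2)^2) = 855036081 / 7890481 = 108.36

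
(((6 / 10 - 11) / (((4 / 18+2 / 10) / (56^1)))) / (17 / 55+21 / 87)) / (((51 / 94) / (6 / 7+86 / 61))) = -90562517760 / 8649617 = -10470.12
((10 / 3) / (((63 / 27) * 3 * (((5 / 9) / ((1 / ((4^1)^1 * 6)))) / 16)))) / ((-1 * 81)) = -4 / 567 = -0.01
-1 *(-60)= 60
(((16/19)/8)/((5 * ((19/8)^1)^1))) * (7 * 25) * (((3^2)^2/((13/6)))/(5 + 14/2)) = 22680/4693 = 4.83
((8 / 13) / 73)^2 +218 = 218.00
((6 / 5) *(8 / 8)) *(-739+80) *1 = -3954 / 5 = -790.80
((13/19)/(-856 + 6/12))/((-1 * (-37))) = -0.00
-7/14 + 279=557/2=278.50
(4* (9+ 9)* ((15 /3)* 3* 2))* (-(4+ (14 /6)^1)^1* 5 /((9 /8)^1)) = -60800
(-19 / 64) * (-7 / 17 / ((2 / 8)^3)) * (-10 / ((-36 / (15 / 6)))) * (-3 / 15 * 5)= -3325 / 612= -5.43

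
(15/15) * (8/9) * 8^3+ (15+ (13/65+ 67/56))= 1188199/2520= 471.51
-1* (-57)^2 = -3249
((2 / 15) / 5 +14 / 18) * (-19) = -3439 / 225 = -15.28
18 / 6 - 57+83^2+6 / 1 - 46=6795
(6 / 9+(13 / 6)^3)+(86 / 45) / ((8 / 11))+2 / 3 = 15263 / 1080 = 14.13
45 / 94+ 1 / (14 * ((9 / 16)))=3587 / 5922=0.61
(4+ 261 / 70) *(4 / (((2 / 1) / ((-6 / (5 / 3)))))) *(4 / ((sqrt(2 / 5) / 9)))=-175284 *sqrt(10) / 175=-3167.41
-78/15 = -26/5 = -5.20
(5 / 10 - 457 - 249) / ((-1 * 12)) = 58.79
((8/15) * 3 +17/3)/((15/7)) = 3.39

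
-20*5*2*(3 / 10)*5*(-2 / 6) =100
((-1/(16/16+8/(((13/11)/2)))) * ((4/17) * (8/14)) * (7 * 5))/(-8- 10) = 520/28917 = 0.02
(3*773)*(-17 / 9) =-13141 / 3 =-4380.33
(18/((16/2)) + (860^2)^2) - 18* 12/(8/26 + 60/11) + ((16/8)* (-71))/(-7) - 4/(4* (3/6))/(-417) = 657847329426506813/1202628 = 547008159985.06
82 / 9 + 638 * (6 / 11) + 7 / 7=3223 / 9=358.11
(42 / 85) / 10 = 21 / 425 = 0.05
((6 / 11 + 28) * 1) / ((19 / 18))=5652 / 209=27.04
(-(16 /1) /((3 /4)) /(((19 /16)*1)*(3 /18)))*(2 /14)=-2048 /133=-15.40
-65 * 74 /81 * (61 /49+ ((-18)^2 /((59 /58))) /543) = -4609687550 /42384951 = -108.76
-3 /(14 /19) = -57 /14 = -4.07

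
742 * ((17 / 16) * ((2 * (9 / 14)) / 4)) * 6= 24327 / 16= 1520.44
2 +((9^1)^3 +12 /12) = 732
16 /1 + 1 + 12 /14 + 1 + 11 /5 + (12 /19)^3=5115563 /240065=21.31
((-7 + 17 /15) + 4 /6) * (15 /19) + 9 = 4.89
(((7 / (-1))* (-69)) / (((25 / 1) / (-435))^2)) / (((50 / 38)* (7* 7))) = 9922959 / 4375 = 2268.10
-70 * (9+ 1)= -700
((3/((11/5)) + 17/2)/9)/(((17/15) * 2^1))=1085/2244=0.48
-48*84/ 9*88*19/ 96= -23408/ 3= -7802.67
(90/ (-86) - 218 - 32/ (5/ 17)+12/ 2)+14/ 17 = -1173339/ 3655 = -321.02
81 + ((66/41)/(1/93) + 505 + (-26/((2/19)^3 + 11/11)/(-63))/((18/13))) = 117493744607/159637149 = 736.01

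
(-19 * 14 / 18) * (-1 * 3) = 44.33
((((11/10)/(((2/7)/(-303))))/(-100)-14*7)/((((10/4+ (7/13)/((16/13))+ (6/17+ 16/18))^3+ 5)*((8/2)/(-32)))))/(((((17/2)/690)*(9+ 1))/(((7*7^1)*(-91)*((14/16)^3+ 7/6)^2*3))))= -29690070277108826031993/9154110826808000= -3243359.28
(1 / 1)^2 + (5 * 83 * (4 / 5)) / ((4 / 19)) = 1578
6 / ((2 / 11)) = 33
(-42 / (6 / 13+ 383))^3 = -162771336 / 123878371625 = -0.00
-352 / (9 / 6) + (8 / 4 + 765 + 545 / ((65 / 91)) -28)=3802 / 3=1267.33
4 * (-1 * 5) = -20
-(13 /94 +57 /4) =-2705 /188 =-14.39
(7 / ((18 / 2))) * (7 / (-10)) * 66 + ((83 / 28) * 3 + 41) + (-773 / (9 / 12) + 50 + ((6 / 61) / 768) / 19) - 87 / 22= -55439846687 / 57115520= -970.66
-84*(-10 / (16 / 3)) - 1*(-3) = 321 / 2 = 160.50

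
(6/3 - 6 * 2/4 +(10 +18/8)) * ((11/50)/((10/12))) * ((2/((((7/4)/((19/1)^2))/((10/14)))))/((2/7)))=107217/35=3063.34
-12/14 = -6/7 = -0.86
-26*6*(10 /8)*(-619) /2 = 120705 /2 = 60352.50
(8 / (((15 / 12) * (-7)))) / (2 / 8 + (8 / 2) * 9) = -128 / 5075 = -0.03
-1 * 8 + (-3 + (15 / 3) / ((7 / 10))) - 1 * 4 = -7.86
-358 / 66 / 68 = -179 / 2244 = -0.08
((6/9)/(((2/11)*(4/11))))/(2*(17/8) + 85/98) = 5929/3009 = 1.97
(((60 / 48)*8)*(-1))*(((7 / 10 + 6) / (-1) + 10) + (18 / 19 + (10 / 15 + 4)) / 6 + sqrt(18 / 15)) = -7243 / 171 - 2*sqrt(30) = -53.31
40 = 40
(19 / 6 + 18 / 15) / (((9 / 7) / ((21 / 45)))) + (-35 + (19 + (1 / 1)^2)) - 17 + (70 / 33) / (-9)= -1365491 / 44550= -30.65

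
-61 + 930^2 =864839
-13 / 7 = -1.86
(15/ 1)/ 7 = 15/ 7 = 2.14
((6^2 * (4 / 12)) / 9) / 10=0.13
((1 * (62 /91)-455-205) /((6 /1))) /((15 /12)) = -119996 /1365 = -87.91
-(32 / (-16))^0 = -1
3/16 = 0.19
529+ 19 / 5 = 2664 / 5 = 532.80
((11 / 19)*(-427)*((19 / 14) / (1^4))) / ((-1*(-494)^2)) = 671 / 488072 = 0.00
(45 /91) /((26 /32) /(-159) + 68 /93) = 1182960 /1736917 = 0.68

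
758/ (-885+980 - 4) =758/ 91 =8.33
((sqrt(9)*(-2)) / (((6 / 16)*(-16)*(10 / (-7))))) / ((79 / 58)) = -203 / 395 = -0.51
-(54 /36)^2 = -9 /4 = -2.25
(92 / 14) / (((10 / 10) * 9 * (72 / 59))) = 1357 / 2268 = 0.60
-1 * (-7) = 7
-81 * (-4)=324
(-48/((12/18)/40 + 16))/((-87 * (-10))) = -96/27869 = -0.00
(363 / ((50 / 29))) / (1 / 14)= 73689 / 25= 2947.56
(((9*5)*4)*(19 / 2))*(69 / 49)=117990 / 49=2407.96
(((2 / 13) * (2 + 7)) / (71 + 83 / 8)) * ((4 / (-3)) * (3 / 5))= -192 / 14105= -0.01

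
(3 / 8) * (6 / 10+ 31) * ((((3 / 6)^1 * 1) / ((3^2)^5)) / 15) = 79 / 11809800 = 0.00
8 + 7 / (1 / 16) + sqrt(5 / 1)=sqrt(5) + 120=122.24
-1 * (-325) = 325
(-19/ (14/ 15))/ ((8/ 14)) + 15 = -165/ 8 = -20.62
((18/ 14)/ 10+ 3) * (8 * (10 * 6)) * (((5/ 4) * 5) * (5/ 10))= 4692.86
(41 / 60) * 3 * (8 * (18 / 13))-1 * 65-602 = -41879 / 65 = -644.29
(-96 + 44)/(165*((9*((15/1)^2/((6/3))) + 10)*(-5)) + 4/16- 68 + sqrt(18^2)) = 16/259573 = 0.00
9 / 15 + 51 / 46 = 393 / 230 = 1.71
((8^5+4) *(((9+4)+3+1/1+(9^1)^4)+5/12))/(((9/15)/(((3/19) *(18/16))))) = 9701454195/152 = 63825356.55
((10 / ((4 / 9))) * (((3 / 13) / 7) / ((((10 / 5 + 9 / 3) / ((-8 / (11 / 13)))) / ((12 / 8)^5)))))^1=-6561 / 616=-10.65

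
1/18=0.06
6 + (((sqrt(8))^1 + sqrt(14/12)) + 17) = sqrt(42)/6 + 2 * sqrt(2) + 23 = 26.91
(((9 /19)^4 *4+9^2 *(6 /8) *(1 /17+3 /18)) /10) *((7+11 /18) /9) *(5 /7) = 416678239 /496262368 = 0.84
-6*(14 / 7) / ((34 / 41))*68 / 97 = -10.14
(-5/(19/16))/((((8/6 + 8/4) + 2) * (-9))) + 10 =10.09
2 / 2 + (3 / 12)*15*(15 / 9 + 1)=11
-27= -27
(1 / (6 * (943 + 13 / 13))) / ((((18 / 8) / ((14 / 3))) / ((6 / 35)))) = 1 / 15930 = 0.00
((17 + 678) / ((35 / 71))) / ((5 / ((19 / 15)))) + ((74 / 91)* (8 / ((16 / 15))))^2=244927388 / 621075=394.36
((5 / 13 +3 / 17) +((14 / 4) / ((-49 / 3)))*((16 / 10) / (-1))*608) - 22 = 1446586 / 7735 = 187.02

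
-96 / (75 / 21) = -672 / 25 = -26.88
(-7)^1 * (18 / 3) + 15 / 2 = -69 / 2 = -34.50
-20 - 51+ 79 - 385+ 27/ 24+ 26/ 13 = -2991/ 8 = -373.88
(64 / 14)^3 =32768 / 343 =95.53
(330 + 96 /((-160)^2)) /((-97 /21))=-5544063 /77600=-71.44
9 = 9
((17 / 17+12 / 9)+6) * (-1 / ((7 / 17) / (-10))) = 4250 / 21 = 202.38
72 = 72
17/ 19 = 0.89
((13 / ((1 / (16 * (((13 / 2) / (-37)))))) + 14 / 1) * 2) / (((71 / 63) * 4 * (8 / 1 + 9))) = -26271 / 44659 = -0.59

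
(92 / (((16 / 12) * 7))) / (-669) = -23 / 1561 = -0.01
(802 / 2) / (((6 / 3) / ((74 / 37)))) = 401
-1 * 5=-5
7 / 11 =0.64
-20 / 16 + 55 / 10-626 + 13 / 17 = -42227 / 68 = -620.99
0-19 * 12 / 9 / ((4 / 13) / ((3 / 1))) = -247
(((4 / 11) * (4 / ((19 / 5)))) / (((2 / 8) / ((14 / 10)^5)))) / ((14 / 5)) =76832 / 26125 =2.94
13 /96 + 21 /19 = 2263 /1824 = 1.24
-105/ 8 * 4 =-105/ 2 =-52.50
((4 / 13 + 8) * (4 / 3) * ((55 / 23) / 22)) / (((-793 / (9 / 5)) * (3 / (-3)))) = 648 / 237107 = 0.00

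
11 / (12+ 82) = 11 / 94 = 0.12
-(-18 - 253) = 271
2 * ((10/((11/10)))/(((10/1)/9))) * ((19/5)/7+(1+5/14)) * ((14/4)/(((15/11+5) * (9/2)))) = 19/5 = 3.80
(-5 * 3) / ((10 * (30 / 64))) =-3.20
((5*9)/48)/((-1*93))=-5/496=-0.01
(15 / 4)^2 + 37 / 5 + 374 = 31637 / 80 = 395.46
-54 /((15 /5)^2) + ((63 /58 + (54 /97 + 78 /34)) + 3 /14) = -618843 /334747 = -1.85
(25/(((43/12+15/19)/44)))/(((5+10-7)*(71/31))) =971850/70787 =13.73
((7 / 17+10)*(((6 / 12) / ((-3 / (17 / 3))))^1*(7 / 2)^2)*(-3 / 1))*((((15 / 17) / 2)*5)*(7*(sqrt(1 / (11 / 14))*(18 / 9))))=1517775*sqrt(154) / 1496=12590.30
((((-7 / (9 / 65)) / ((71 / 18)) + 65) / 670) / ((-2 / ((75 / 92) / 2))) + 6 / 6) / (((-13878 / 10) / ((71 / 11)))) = -17227885 / 3763935648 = -0.00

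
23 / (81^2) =23 / 6561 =0.00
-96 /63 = -32 /21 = -1.52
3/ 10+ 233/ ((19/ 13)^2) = 394853/ 3610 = 109.38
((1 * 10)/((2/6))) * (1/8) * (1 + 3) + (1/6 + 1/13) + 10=1969/78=25.24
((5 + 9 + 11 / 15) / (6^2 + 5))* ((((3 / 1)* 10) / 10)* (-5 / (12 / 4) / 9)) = -221 / 1107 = -0.20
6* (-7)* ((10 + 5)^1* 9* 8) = -45360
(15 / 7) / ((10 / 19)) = 57 / 14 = 4.07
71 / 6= 11.83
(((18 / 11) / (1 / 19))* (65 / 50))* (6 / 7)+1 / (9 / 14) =125432 / 3465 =36.20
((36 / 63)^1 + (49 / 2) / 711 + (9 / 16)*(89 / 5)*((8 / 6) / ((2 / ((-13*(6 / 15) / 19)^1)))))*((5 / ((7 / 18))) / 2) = -11545717 / 1470980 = -7.85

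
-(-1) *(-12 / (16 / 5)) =-15 / 4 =-3.75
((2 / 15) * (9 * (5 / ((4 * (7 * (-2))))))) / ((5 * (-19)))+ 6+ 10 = 42563 / 2660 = 16.00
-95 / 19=-5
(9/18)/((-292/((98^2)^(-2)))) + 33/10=888793958971/269331502720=3.30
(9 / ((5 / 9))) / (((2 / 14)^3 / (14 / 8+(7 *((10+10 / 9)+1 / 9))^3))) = 96971455945 / 36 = 2693651554.03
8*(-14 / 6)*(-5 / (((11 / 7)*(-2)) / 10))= -9800 / 33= -296.97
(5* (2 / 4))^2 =25 / 4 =6.25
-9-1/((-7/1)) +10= 1.14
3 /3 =1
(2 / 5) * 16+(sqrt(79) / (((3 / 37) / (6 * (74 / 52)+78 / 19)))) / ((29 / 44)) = 32 / 5+1694748 * sqrt(79) / 7163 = 2109.32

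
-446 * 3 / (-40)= 669 / 20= 33.45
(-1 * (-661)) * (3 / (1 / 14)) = 27762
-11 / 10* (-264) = 1452 / 5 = 290.40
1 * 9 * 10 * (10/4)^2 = 1125/2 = 562.50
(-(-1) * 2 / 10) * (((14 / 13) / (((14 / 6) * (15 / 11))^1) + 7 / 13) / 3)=19 / 325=0.06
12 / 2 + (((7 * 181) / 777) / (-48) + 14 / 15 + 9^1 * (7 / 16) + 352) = 4832987 / 13320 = 362.84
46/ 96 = 0.48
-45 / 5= -9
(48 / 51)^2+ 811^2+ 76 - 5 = 190102144 / 289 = 657792.89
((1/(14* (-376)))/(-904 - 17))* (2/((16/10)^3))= 125/1241124864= 0.00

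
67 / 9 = 7.44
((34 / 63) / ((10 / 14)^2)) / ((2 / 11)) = 5.82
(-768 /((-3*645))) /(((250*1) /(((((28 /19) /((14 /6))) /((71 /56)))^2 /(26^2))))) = 4816896 /8265308666875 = 0.00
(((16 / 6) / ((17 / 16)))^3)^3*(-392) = -3615561838447072116736 / 2334165173090451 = -1548974.29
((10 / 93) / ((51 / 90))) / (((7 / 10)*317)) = 1000 / 1169413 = 0.00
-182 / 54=-91 / 27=-3.37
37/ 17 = 2.18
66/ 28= 33/ 14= 2.36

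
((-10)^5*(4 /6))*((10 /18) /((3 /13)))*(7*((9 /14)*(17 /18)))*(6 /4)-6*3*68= -27658048 /27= -1024372.15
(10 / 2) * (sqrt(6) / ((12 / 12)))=5 * sqrt(6)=12.25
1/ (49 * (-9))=-1/ 441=-0.00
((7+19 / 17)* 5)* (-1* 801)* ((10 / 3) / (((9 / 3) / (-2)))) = 1228200 / 17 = 72247.06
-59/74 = -0.80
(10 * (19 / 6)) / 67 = 95 / 201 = 0.47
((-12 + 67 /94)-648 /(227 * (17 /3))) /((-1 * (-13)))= -0.91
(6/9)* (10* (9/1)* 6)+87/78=361.12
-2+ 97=95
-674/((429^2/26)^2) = -2696/200420649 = -0.00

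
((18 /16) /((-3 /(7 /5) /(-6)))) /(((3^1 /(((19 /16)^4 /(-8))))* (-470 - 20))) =390963 /734003200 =0.00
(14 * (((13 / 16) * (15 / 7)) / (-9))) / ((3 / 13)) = -845 / 72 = -11.74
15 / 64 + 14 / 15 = 1121 / 960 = 1.17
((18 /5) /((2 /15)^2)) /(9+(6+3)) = 45 /4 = 11.25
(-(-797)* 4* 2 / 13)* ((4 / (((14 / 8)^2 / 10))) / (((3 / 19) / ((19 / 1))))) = 1473111040 / 1911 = 770858.73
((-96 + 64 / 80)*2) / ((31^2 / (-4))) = 0.79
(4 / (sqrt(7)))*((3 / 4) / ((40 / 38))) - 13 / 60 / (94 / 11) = -143 / 5640 + 57*sqrt(7) / 140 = 1.05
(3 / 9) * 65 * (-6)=-130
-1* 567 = -567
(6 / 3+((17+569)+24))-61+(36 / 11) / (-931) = 5642755 / 10241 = 551.00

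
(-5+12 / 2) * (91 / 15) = 91 / 15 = 6.07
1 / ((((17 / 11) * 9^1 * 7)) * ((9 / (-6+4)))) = -22 / 9639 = -0.00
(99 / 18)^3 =1331 / 8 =166.38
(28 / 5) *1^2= 28 / 5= 5.60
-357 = -357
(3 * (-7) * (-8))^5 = 133827821568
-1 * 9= -9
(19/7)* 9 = 24.43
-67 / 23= -2.91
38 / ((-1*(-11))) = 38 / 11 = 3.45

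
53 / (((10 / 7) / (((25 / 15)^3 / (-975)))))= -371 / 2106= -0.18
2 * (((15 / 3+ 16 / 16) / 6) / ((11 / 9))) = 18 / 11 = 1.64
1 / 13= 0.08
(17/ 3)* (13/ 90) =221/ 270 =0.82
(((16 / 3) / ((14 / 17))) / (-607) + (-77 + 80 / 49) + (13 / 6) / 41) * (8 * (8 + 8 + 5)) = -12654.63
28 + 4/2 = 30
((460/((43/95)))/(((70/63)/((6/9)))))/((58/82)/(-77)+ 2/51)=844320708/41581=20305.44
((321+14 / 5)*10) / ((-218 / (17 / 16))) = -15.78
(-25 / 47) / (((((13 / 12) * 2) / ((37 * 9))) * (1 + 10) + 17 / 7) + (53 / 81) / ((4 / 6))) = -174825 / 1144309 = -0.15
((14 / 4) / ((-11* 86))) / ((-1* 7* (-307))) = -1 / 580844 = -0.00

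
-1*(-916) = 916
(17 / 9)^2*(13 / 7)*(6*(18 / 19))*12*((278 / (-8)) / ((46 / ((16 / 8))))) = -2088892 / 3059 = -682.87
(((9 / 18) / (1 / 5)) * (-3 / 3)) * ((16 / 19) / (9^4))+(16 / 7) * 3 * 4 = 23934248 / 872613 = 27.43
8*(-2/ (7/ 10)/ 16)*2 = -20/ 7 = -2.86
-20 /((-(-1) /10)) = -200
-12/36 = -1/3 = -0.33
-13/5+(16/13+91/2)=5737/130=44.13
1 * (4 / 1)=4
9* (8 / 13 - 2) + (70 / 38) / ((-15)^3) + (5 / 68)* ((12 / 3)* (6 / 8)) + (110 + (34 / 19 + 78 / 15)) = 1187559247 / 11337300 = 104.75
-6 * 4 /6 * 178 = -712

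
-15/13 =-1.15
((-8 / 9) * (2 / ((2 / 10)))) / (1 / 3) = -80 / 3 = -26.67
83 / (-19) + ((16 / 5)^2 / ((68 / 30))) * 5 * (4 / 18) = 631 / 969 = 0.65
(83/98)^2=0.72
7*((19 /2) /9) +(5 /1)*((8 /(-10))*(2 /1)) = -0.61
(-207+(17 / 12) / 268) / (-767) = 665695 / 2466672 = 0.27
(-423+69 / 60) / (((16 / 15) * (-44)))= 2301 / 256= 8.99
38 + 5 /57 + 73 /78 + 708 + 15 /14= 3880369 /5187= 748.10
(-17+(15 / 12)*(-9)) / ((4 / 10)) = -565 / 8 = -70.62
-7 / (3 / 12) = -28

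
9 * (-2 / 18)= -1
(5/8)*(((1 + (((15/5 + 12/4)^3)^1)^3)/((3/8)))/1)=50388485/3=16796161.67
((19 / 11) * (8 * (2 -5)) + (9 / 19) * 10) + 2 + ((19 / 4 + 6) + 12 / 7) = -130227 / 5852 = -22.25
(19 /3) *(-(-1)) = 19 /3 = 6.33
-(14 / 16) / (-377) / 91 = 1 / 39208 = 0.00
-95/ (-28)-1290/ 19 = -34315/ 532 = -64.50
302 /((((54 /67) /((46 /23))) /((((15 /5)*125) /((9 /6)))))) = 5058500 /27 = 187351.85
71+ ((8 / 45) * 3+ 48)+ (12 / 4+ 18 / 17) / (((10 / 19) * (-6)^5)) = 52670731 / 440640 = 119.53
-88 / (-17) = 88 / 17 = 5.18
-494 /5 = -98.80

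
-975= -975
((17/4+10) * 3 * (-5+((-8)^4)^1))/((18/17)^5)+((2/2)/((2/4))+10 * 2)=110382540529/839808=131437.83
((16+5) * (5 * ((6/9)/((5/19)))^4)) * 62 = 904949024/3375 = 268133.04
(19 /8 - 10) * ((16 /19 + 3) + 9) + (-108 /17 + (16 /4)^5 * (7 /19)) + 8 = 280.99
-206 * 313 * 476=-30691528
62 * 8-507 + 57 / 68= -691 / 68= -10.16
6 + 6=12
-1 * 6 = -6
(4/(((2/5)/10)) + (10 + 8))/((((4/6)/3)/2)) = 1062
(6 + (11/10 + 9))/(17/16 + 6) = 2.28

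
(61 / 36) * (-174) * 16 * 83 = -1174616 / 3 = -391538.67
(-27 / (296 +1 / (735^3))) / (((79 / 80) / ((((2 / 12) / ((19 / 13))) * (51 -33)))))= -33448787190000 / 176414557852501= -0.19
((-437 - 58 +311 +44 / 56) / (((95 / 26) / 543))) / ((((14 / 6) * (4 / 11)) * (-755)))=6289569 / 147980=42.50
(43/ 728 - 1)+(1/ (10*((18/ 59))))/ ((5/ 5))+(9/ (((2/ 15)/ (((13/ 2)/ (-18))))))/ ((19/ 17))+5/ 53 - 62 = -1390962137/ 16494660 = -84.33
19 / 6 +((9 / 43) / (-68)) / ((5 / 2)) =34709 / 10965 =3.17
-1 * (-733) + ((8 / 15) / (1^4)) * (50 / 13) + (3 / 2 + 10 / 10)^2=115643 / 156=741.30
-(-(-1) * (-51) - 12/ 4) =54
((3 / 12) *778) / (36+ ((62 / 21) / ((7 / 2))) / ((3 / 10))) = 441 / 88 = 5.01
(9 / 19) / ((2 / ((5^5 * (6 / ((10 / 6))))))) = 50625 / 19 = 2664.47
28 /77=4 /11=0.36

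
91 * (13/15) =1183/15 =78.87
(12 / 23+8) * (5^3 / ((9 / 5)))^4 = 29907226562500 / 150903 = 198188416.15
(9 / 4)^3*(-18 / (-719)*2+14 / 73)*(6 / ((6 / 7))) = 32388741 / 1679584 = 19.28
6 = 6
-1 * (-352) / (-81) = -352 / 81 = -4.35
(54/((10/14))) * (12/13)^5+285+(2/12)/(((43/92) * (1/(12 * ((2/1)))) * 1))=27478673023/79827995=344.22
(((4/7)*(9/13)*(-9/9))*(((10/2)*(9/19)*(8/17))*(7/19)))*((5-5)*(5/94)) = 0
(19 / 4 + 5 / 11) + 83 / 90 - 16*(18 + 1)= -589789 / 1980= -297.87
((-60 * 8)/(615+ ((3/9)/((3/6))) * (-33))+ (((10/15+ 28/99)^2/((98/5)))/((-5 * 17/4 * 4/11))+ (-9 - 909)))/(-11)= 404394893236/4841390169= 83.53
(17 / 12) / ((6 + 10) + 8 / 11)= 187 / 2208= 0.08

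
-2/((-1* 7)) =2/7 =0.29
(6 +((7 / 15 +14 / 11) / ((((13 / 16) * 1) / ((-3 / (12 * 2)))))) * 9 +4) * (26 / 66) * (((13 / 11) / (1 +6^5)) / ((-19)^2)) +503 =28193993905879 / 56051677605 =503.00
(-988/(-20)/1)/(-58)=-247/290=-0.85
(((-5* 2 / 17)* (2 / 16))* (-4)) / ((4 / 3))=0.22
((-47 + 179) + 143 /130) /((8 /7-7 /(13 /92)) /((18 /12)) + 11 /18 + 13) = -1090089 /152765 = -7.14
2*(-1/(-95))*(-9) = -18/95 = -0.19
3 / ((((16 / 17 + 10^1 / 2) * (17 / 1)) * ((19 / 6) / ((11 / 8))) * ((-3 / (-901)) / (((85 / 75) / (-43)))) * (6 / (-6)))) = 168487 / 1650340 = 0.10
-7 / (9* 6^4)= -0.00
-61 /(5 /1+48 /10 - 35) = 305 /126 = 2.42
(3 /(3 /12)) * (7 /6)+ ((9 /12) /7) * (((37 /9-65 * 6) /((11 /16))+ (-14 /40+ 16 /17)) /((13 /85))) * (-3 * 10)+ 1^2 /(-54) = 2550907855 /216216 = 11797.96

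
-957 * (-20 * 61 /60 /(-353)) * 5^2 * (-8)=3891800 /353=11024.93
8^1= 8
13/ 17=0.76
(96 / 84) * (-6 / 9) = -16 / 21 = -0.76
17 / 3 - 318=-937 / 3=-312.33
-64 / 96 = -2 / 3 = -0.67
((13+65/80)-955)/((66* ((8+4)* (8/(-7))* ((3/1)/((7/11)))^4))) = 23008783/10929447936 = 0.00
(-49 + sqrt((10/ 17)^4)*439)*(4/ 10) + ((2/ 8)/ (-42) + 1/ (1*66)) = 109939909/ 2670360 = 41.17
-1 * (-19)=19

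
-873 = -873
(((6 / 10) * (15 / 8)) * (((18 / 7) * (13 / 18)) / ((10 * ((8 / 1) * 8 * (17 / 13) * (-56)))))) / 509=-1521 / 17366917120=-0.00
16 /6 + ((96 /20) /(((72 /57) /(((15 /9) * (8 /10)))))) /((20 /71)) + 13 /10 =3293 /150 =21.95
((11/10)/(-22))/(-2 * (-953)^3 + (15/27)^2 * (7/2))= -81/2804295095230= -0.00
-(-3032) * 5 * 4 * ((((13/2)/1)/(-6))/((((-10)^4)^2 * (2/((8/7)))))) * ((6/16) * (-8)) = 4927/4375000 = 0.00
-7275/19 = -382.89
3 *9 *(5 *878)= 118530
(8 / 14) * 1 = 4 / 7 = 0.57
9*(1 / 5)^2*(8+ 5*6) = 342 / 25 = 13.68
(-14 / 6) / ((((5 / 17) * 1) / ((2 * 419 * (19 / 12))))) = -947359 / 90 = -10526.21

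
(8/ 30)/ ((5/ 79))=316/ 75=4.21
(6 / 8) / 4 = 3 / 16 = 0.19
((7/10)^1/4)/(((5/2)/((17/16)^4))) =0.09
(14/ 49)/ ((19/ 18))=36/ 133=0.27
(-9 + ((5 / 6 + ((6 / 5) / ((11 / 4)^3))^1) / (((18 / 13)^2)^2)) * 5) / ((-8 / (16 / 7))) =6528873205 / 2934184176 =2.23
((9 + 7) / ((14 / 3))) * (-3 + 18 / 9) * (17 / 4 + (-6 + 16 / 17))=330 / 119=2.77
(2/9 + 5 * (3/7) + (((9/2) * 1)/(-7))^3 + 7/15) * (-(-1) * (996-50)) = 2427.51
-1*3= -3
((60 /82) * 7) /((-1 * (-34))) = 105 /697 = 0.15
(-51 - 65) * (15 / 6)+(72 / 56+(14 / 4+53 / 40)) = -79489 / 280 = -283.89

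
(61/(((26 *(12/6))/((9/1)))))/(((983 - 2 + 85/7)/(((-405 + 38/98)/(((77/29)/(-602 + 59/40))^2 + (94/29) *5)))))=-0.27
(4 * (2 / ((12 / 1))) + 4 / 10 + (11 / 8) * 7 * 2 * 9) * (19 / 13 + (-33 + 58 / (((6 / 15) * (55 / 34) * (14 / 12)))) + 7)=109495271 / 12012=9115.49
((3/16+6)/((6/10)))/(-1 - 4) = -33/16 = -2.06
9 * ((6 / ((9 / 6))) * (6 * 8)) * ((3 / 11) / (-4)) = -117.82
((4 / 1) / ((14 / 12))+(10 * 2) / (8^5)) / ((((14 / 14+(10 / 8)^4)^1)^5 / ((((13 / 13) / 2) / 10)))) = 6598244171776 / 18575802562394035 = 0.00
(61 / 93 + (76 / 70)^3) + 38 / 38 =11705846 / 3987375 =2.94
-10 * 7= -70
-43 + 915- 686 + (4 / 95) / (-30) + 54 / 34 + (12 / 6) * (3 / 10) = 4558826 / 24225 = 188.19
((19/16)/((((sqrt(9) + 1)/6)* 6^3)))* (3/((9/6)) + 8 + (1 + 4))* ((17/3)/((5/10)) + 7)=5225/2304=2.27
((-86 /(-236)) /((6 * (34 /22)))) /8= 473 /96288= 0.00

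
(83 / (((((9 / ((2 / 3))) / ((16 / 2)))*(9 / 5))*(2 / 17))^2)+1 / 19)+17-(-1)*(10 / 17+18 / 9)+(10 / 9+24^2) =23778228838 / 19072827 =1246.71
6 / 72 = 1 / 12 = 0.08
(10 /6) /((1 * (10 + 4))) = 5 /42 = 0.12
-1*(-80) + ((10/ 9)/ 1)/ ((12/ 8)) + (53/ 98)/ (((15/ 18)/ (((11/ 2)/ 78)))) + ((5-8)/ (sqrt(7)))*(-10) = 30*sqrt(7)/ 7 + 27788941/ 343980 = 92.13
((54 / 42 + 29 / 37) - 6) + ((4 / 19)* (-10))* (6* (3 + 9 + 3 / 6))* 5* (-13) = 50485658 / 4921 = 10259.23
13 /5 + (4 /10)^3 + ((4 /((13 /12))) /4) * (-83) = -120171 /1625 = -73.95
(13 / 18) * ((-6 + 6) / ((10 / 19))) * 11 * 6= 0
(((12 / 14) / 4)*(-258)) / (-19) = 387 / 133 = 2.91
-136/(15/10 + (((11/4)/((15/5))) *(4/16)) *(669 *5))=-0.18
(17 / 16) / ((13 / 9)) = 0.74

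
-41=-41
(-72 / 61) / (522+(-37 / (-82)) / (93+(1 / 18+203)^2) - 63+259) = -4940598933 / 3005393824420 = -0.00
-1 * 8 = -8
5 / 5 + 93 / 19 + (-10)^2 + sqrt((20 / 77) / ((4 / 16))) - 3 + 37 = 4*sqrt(385) / 77 + 2658 / 19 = 140.91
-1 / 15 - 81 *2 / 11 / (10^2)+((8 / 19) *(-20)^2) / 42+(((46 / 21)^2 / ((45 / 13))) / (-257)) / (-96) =485572621141 / 127912138200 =3.80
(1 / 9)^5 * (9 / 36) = 1 / 236196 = 0.00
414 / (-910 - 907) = -18 / 79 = -0.23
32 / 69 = 0.46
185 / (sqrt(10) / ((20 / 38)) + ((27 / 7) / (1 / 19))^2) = 66083850 / 1918499609 -444185 * sqrt(10) / 36451492571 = 0.03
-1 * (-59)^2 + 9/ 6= -6959/ 2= -3479.50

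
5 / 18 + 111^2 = 221783 / 18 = 12321.28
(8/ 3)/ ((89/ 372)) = 992/ 89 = 11.15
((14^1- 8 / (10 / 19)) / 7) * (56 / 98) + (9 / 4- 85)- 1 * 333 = -407531 / 980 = -415.85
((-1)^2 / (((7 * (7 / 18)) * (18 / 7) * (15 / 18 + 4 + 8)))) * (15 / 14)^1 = 45 / 3773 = 0.01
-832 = -832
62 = 62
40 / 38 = 20 / 19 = 1.05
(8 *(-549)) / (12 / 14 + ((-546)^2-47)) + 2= 1.99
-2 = -2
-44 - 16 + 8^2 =4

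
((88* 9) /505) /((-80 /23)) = -2277 /5050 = -0.45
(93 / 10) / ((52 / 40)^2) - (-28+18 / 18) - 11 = 21.50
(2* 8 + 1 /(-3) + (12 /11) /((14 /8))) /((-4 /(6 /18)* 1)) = -3763 /2772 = -1.36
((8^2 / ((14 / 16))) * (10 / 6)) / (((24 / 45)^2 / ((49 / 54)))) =3500 / 9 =388.89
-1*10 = -10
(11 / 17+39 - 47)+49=708 / 17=41.65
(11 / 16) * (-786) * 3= -12969 / 8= -1621.12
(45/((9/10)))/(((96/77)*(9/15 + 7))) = 9625/1824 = 5.28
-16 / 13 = -1.23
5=5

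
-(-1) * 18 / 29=18 / 29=0.62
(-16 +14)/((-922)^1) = 1/461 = 0.00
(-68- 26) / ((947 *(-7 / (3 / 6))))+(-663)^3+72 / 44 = -291434245.36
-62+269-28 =179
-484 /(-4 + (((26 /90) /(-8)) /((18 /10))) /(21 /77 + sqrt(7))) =120.79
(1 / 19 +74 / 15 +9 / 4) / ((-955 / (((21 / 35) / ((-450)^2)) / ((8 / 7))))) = -0.00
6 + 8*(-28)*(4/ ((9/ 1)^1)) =-93.56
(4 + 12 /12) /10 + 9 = 19 /2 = 9.50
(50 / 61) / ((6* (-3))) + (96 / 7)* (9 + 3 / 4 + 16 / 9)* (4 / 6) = 44985 / 427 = 105.35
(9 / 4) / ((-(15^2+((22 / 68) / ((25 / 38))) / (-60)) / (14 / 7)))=-114750 / 5737291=-0.02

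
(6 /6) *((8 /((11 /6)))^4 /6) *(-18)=-15925248 /14641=-1087.72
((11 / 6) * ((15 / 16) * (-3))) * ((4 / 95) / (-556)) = 33 / 84512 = 0.00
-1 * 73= -73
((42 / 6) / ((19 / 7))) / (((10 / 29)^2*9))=41209 / 17100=2.41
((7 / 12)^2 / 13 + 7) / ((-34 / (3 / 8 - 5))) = 486661 / 509184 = 0.96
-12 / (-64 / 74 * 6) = 37 / 16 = 2.31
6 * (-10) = -60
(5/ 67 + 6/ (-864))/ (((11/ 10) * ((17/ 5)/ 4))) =0.07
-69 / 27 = -23 / 9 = -2.56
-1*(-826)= 826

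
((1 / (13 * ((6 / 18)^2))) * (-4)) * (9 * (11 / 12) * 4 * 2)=-2376 / 13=-182.77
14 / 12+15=97 / 6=16.17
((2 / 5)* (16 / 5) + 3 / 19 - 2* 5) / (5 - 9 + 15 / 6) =8134 / 1425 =5.71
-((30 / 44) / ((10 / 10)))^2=-225 / 484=-0.46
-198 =-198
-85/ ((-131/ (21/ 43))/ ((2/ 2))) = 1785/ 5633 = 0.32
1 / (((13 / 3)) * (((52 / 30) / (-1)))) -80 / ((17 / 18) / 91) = -44292285 / 5746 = -7708.37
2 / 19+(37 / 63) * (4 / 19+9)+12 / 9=1171 / 171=6.85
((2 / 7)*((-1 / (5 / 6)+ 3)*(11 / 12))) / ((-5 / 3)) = -99 / 350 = -0.28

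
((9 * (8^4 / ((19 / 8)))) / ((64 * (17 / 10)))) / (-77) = -46080 / 24871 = -1.85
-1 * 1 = -1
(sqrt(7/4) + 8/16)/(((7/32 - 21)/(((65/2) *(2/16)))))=-0.36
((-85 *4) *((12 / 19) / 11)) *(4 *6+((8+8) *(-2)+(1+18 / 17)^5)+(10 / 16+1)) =-10432868790 / 17455889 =-597.67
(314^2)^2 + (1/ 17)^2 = 2809418481425/ 289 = 9721171216.00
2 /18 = 0.11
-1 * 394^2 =-155236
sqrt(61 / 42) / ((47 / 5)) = 5*sqrt(2562) / 1974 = 0.13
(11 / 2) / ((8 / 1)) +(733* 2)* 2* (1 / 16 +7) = 331327 / 16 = 20707.94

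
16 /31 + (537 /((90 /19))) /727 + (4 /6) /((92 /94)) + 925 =4801761211 /5183510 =926.35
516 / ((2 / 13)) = 3354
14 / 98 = 1 / 7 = 0.14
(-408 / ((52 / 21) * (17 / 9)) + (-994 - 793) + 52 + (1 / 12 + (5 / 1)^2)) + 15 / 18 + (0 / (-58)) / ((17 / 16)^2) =-280225 / 156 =-1796.31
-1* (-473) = 473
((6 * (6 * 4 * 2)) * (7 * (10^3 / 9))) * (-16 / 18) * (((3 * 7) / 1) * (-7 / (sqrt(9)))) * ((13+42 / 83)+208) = 1614350080000 / 747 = 2161111218.21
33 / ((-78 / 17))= -187 / 26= -7.19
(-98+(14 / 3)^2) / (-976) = 343 / 4392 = 0.08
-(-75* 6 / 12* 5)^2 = -35156.25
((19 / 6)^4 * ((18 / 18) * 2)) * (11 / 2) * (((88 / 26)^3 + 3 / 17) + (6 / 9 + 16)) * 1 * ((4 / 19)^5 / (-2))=-2193525664 / 172440333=-12.72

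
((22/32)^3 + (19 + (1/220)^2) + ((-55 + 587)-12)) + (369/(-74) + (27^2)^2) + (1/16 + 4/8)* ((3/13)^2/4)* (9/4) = 41215945679500343/77477171200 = 531975.36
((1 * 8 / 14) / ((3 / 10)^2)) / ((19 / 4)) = 1600 / 1197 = 1.34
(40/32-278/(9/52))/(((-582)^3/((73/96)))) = 4217867/681306743808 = 0.00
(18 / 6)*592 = 1776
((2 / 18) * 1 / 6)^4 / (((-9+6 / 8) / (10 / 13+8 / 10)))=-17 / 759960630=-0.00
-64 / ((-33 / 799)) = 51136 / 33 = 1549.58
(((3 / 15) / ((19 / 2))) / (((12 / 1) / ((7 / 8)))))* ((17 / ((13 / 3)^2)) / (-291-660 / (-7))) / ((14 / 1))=-7 / 13871520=-0.00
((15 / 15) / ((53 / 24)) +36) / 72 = 161 / 318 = 0.51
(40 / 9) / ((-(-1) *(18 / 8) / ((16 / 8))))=320 / 81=3.95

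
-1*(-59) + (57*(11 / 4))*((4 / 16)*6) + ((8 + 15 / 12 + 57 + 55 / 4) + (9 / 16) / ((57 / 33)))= 113833 / 304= 374.45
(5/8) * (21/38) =105/304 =0.35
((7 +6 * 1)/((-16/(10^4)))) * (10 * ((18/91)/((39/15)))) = -562500/91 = -6181.32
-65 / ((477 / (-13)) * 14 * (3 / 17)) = 14365 / 20034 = 0.72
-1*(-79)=79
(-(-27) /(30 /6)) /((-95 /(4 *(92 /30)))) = -1656 /2375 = -0.70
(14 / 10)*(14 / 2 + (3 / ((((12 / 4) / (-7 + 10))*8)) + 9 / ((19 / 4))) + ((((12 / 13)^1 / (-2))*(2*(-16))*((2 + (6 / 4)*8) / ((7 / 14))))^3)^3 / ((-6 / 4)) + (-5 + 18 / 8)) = -532125051208716700663194399882966175 / 1611883904696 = -330126164581980272764195.40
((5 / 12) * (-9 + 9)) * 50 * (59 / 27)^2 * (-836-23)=0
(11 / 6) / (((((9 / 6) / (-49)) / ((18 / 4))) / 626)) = -168707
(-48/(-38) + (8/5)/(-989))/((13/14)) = 1.36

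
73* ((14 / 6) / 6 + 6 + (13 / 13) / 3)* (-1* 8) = -35332 / 9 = -3925.78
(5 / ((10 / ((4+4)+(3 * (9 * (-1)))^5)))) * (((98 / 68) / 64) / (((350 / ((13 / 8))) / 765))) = -11751748281 / 20480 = -573815.83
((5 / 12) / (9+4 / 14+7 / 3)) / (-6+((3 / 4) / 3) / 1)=-35 / 5612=-0.01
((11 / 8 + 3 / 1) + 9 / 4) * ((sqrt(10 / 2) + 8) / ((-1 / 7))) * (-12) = 1113 * sqrt(5) / 2 + 4452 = 5696.37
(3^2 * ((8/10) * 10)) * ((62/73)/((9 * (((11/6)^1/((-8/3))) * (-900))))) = 1984/180675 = 0.01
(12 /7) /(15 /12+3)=48 /119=0.40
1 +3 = 4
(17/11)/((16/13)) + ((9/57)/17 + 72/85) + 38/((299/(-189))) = -1861915103/84987760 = -21.91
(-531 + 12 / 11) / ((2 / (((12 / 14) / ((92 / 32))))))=-78.99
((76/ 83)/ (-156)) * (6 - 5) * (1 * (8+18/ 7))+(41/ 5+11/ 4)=4934201/ 453180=10.89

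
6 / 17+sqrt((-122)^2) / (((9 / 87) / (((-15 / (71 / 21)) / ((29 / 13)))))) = -2830584 / 1207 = -2345.14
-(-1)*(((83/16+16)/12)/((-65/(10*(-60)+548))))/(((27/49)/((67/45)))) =370979/97200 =3.82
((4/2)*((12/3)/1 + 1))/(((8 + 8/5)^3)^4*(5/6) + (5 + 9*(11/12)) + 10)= 0.00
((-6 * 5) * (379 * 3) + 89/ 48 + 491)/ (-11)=146693/ 48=3056.10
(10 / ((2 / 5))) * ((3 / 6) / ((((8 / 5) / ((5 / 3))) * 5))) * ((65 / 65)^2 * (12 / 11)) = 125 / 44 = 2.84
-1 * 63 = -63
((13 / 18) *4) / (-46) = -0.06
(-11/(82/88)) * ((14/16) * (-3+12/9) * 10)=21175/123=172.15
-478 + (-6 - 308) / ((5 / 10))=-1106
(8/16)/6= 1/12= 0.08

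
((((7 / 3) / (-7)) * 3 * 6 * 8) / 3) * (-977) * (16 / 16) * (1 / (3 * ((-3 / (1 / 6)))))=-7816 / 27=-289.48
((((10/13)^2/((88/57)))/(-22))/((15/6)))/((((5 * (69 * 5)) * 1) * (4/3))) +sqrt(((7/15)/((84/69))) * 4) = -57/18813080 +sqrt(345)/15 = 1.24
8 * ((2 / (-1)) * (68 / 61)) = -1088 / 61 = -17.84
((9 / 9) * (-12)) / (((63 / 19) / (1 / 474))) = -38 / 4977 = -0.01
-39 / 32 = -1.22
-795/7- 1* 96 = -1467/7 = -209.57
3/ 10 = 0.30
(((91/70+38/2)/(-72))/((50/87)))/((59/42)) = -41209/118000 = -0.35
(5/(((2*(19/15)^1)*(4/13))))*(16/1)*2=3900/19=205.26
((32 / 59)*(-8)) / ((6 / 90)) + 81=15.92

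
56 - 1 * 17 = 39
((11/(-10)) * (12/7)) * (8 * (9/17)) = -7.99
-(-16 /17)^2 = -256 /289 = -0.89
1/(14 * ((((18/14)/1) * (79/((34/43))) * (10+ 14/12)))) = 34/682797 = 0.00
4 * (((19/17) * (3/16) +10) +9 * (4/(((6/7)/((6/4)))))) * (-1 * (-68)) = 19913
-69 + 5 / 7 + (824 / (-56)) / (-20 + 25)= -2493 / 35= -71.23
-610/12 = -305/6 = -50.83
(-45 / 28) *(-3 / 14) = 135 / 392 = 0.34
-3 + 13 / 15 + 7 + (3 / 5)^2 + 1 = 467 / 75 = 6.23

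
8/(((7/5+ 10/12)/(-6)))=-1440/67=-21.49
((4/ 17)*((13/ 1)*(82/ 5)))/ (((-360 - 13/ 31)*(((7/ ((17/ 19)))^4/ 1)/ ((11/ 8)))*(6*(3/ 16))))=-7143619912/ 157321789007985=-0.00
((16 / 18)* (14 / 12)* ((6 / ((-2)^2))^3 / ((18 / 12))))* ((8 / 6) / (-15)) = -28 / 135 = -0.21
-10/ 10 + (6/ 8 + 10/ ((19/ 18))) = 701/ 76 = 9.22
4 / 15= 0.27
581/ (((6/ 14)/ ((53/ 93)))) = 215551/ 279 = 772.58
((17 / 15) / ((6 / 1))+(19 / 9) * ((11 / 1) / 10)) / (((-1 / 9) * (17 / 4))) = -452 / 85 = -5.32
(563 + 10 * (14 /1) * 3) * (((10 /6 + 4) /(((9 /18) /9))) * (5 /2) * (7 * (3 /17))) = 309645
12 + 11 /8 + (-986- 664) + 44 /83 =-1086367 /664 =-1636.09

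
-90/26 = -45/13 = -3.46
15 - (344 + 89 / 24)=-7985 / 24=-332.71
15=15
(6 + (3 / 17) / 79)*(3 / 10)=24183 / 13430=1.80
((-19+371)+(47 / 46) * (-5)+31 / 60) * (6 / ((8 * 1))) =479423 / 1840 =260.56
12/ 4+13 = 16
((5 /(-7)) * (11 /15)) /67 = -11 /1407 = -0.01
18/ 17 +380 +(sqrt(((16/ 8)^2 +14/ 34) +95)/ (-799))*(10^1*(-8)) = 1040*sqrt(170)/ 13583 +6478/ 17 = 382.06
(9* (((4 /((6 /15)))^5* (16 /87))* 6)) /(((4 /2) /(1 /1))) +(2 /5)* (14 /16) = 288000203 /580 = 496552.07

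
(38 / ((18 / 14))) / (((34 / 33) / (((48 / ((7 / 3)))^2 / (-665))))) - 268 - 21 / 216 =-85871299 / 299880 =-286.35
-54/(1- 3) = 27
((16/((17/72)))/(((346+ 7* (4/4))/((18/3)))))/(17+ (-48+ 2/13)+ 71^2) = 22464/97714283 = 0.00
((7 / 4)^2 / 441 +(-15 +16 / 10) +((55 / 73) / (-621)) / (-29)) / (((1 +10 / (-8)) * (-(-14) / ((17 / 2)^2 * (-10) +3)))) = -2026943078621 / 736207920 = -2753.22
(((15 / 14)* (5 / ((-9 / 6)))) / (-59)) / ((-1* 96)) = -0.00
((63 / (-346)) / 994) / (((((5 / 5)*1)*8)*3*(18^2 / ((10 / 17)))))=-5 / 360825408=-0.00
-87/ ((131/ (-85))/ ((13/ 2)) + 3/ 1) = -96135/ 3053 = -31.49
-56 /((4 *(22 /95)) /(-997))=663005 /11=60273.18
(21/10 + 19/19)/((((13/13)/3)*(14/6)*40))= 279/2800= 0.10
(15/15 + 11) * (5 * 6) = 360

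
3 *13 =39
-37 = -37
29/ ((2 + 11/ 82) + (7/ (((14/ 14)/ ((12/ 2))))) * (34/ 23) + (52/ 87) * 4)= 4758378/ 10929815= 0.44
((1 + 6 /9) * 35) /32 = 175 /96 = 1.82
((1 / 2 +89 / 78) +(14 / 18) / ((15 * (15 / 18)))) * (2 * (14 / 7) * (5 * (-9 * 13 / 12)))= -4982 / 15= -332.13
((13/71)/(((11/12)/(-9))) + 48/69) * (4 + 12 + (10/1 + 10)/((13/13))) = -39.67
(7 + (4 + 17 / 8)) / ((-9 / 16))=-23.33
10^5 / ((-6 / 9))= -150000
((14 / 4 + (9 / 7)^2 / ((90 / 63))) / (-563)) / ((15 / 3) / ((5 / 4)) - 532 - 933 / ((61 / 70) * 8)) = 39772 / 3182101335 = 0.00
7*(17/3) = 119/3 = 39.67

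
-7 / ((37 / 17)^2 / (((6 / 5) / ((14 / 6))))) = -5202 / 6845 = -0.76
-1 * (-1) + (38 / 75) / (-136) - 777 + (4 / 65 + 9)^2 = -598065727 / 861900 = -693.89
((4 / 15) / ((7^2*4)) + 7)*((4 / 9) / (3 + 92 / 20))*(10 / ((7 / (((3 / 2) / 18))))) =25730 / 527877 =0.05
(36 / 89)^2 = 1296 / 7921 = 0.16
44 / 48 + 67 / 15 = 323 / 60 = 5.38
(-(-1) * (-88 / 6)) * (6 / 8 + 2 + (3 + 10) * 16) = -3091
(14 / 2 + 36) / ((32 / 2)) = 43 / 16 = 2.69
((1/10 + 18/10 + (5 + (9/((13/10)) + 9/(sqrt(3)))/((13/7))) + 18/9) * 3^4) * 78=97459.82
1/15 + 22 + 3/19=6334/285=22.22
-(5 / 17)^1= -5 / 17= -0.29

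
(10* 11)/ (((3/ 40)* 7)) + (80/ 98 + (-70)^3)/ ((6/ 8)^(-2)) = -28330945/ 147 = -192727.52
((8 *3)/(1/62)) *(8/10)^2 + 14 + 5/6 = 145073/150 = 967.15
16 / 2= 8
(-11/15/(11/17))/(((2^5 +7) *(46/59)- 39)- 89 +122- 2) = -1003/19830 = -0.05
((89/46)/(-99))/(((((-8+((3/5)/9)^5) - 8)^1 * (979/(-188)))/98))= -777262500/33813447217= -0.02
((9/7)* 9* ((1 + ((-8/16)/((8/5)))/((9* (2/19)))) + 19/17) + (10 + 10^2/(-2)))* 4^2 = -73543/238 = -309.00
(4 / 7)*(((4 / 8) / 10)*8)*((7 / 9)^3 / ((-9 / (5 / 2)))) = -196 / 6561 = -0.03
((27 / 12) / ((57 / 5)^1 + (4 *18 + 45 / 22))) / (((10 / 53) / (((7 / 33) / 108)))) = 371 / 1353456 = 0.00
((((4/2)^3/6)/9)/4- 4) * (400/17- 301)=504719/459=1099.61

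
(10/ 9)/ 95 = 0.01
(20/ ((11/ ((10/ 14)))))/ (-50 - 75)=-4/ 385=-0.01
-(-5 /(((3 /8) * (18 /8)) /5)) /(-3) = -800 /81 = -9.88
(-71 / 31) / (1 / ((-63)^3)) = 17753337 / 31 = 572688.29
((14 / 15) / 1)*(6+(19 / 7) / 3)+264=2434 / 9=270.44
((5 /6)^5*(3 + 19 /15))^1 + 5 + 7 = 9998 /729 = 13.71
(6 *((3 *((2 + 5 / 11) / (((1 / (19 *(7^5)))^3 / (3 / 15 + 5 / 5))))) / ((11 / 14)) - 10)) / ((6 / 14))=3101871079931963383772 / 605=5127059636251179146.73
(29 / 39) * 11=319 / 39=8.18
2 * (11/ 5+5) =72/ 5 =14.40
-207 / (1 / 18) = -3726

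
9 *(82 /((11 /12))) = 8856 /11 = 805.09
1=1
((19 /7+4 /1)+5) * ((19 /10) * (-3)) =-2337 /35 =-66.77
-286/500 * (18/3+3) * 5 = -1287/50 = -25.74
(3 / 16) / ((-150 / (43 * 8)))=-43 / 100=-0.43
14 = 14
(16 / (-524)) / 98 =-2 / 6419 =-0.00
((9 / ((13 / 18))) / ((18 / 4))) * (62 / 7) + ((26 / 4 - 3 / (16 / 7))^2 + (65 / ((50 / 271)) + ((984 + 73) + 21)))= 172592799 / 116480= 1481.74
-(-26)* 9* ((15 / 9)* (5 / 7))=1950 / 7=278.57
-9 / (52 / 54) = -243 / 26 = -9.35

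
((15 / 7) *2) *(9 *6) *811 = 1313820 / 7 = 187688.57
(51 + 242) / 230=1.27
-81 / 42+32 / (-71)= -2.38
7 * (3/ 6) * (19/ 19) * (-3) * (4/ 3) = -14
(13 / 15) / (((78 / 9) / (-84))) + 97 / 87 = -3169 / 435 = -7.29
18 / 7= 2.57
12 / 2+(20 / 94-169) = -7651 / 47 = -162.79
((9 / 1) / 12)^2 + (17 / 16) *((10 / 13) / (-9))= 883 / 1872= 0.47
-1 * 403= -403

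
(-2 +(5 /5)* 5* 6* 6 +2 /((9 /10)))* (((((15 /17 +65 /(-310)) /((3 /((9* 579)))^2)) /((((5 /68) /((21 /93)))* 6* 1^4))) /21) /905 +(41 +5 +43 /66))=23580940797319 /1291511925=18258.40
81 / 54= 3 / 2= 1.50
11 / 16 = 0.69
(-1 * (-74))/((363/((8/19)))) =592/6897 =0.09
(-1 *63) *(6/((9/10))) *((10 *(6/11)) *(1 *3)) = -75600/11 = -6872.73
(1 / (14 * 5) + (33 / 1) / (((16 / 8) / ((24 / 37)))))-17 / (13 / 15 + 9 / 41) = -4268387 / 865060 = -4.93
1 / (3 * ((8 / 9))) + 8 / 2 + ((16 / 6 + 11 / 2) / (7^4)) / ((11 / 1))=4.38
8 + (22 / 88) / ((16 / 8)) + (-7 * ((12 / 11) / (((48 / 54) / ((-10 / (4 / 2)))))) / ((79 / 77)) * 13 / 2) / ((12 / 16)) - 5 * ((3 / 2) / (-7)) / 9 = 4925135 / 13272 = 371.09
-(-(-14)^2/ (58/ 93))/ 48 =1519/ 232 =6.55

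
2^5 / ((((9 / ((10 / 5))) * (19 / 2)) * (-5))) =-128 / 855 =-0.15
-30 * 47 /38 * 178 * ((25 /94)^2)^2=-33.04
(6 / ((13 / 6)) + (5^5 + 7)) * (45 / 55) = 366768 / 143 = 2564.81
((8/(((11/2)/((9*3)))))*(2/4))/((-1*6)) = -3.27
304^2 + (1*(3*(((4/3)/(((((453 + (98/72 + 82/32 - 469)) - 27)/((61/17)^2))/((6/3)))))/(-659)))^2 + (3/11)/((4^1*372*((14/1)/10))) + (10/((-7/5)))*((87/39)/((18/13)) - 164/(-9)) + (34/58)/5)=1760611248780950171289106017503/19080159621782017547176080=92274.45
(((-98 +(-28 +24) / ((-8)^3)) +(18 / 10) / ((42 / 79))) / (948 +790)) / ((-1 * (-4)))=-423837 / 31144960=-0.01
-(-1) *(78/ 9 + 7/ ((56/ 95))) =493/ 24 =20.54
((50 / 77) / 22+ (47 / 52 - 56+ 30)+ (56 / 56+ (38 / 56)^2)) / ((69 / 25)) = -242599125 / 28364336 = -8.55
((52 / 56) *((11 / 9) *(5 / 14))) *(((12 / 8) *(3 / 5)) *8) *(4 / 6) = 286 / 147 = 1.95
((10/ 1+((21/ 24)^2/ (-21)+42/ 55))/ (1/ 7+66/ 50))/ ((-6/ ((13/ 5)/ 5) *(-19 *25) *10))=10308389/ 77045760000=0.00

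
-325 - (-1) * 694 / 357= -115331 / 357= -323.06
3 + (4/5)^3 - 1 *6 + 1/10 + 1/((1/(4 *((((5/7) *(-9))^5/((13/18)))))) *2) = -1660883564127/54622750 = -30406.44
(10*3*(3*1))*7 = 630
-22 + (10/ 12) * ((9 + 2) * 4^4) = 6974/ 3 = 2324.67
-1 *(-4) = 4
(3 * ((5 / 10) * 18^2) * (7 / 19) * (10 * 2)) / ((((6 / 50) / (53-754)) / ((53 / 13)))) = -21065751000 / 247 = -85286441.30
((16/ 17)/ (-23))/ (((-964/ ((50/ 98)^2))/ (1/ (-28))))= -625/ 1583740417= -0.00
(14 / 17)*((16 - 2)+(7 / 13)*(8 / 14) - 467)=-82390 / 221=-372.81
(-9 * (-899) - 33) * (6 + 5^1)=88638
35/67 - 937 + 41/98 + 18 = -6027977/6566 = -918.06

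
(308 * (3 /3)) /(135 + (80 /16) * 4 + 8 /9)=2772 /1403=1.98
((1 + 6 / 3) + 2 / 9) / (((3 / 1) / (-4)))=-116 / 27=-4.30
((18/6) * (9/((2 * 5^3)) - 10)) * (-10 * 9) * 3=8070.84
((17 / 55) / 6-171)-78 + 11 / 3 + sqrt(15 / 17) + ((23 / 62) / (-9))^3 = -2343855140621 / 9555761160 + sqrt(255) / 17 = -244.34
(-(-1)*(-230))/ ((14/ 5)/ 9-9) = 450/ 17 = 26.47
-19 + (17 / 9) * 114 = 589 / 3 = 196.33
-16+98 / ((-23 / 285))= -28298 / 23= -1230.35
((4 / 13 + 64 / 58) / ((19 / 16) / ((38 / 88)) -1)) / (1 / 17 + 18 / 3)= 5168 / 38831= 0.13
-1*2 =-2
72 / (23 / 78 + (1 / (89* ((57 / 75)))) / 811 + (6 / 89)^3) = 61005862874736 / 250121005165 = 243.91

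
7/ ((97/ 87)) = 609/ 97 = 6.28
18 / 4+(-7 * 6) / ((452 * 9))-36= -10682 / 339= -31.51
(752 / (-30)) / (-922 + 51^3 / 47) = -17672 / 1339755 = -0.01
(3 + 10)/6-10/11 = 83/66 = 1.26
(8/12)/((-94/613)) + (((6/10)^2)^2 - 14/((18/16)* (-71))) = -75882952/18770625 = -4.04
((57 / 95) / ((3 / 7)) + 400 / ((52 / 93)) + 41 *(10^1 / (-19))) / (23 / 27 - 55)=-23181633 / 1805570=-12.84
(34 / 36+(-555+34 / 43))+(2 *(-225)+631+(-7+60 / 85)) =-378.56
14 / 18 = 7 / 9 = 0.78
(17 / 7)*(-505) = -8585 / 7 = -1226.43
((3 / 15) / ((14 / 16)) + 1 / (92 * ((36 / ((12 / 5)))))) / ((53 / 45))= 6645 / 34132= 0.19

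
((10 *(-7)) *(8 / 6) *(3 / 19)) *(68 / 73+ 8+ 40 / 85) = -3267040 / 23579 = -138.56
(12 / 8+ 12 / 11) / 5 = 57 / 110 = 0.52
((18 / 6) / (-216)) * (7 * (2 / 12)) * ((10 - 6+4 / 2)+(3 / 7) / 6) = -85 / 864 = -0.10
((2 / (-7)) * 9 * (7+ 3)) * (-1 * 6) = 1080 / 7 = 154.29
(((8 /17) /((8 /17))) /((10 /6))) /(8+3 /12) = 4 /55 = 0.07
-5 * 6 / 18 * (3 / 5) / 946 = -1 / 946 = -0.00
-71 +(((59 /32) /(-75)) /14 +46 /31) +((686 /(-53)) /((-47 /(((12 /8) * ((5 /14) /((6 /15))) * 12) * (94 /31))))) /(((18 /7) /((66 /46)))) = -78759621551 /1269710400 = -62.03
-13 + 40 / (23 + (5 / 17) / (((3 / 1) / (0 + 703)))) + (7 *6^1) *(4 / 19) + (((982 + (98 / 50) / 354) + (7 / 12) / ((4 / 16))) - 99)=21717709679 / 24633975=881.62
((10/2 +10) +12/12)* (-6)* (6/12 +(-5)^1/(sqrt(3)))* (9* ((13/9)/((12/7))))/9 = -364/9 +3640* sqrt(3)/27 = 193.06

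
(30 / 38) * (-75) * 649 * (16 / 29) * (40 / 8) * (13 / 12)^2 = -68550625 / 551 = -124411.30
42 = 42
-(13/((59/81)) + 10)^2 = -2699449/3481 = -775.48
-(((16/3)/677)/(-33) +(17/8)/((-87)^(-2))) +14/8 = -8623112029/536184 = -16082.37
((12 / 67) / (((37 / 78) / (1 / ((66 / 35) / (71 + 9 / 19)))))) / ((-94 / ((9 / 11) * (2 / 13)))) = -0.02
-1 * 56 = -56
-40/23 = -1.74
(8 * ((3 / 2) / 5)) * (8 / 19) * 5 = 96 / 19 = 5.05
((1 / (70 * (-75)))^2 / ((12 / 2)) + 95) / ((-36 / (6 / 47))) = -15710625001 / 46635750000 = -0.34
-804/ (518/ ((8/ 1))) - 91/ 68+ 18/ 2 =-83749/ 17612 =-4.76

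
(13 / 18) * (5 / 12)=65 / 216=0.30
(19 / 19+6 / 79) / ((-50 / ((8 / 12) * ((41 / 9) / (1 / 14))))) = -9758 / 10665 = -0.91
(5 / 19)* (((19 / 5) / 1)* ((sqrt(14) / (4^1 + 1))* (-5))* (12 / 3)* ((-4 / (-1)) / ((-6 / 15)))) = 40* sqrt(14) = 149.67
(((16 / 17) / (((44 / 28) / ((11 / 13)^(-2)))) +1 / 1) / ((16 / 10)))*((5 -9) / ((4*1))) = -207775 / 181016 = -1.15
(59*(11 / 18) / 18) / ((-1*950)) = -649 / 307800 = -0.00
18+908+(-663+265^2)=70488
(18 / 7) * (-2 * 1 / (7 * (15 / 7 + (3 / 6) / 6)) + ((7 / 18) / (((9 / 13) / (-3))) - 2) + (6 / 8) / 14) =-1063105 / 109956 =-9.67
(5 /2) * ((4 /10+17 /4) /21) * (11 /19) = 341 /1064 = 0.32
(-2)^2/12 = 1/3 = 0.33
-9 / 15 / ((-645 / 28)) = 28 / 1075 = 0.03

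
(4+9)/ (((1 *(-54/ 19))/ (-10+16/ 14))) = 40.51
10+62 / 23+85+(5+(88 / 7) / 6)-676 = -275894 / 483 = -571.21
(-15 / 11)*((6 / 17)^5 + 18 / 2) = -191797335 / 15618427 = -12.28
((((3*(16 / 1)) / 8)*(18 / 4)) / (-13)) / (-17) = 0.12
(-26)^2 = 676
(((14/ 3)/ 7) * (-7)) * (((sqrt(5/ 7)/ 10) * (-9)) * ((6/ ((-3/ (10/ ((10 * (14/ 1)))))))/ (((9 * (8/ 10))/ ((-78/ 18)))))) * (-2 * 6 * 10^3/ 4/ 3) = -305.19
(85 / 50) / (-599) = -17 / 5990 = -0.00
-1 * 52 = -52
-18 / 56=-0.32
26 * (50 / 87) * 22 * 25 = 715000 / 87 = 8218.39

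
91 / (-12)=-91 / 12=-7.58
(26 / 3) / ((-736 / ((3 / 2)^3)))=-117 / 2944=-0.04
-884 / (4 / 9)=-1989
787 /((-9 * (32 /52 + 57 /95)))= -51155 /711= -71.95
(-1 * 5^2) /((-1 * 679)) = 25 /679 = 0.04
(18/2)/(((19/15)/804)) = 108540/19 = 5712.63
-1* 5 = -5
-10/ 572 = -5/ 286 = -0.02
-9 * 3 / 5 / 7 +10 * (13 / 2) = 2248 / 35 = 64.23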